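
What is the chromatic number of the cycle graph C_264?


A cycle on an even number of vertices is bipartite: alternate two colors around the cycle.
Since 264 is even, two colors suffice, and at least two are needed because the graph has edges.
Chromatic number = 2.

2


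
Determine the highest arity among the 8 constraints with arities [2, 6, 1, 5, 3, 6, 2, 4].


The arities are: 2, 6, 1, 5, 3, 6, 2, 4.
Scan for the maximum value.
Maximum arity = 6.

6


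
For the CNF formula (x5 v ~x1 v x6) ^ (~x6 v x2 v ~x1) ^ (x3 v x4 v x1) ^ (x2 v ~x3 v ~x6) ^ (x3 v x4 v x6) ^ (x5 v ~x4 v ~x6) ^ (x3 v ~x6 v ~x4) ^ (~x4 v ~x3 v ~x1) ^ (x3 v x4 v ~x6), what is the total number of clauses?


Each group enclosed in parentheses joined by ^ is one clause.
Counting the conjuncts: 9 clauses.

9


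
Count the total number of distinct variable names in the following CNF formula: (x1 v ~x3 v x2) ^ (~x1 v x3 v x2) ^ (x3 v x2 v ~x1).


Identify each distinct variable in the formula.
Variables found: x1, x2, x3.
Total distinct variables = 3.

3


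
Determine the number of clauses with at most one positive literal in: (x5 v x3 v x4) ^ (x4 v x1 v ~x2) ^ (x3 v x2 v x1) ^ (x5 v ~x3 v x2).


A Horn clause has at most one positive literal.
Clause 1: 3 positive lit(s) -> not Horn
Clause 2: 2 positive lit(s) -> not Horn
Clause 3: 3 positive lit(s) -> not Horn
Clause 4: 2 positive lit(s) -> not Horn
Total Horn clauses = 0.

0


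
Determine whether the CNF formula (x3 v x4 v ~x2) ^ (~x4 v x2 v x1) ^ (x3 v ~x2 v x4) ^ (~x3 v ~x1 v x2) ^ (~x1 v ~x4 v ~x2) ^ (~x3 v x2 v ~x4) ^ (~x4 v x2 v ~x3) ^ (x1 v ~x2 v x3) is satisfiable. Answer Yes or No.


Check all 16 possible truth assignments.
Number of satisfying assignments found: 7.
The formula is satisfiable.

Yes


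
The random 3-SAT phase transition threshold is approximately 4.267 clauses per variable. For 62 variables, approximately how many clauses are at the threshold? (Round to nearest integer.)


The 3-SAT phase transition occurs at approximately 4.267 clauses per variable.
m = 4.267 * 62 = 264.554.
Rounded to nearest integer: 265.

265


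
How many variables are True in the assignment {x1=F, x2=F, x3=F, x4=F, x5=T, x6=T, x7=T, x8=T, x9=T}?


The weight is the number of variables assigned True.
True variables: x5, x6, x7, x8, x9.
Weight = 5.

5


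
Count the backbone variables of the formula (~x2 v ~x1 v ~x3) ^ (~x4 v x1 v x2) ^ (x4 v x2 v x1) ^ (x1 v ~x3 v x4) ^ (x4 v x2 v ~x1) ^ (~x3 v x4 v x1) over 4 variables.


Find all satisfying assignments: 7 model(s).
Check which variables have the same value in every model.
No variable is fixed across all models.
Backbone size = 0.

0


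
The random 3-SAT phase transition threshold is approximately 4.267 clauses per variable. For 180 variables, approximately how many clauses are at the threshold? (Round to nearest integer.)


The 3-SAT phase transition occurs at approximately 4.267 clauses per variable.
m = 4.267 * 180 = 768.06.
Rounded to nearest integer: 768.

768


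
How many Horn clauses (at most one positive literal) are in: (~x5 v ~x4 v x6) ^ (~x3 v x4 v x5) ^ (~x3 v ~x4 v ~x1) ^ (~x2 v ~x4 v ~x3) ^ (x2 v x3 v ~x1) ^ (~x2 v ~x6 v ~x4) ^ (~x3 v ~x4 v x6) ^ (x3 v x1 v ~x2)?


A Horn clause has at most one positive literal.
Clause 1: 1 positive lit(s) -> Horn
Clause 2: 2 positive lit(s) -> not Horn
Clause 3: 0 positive lit(s) -> Horn
Clause 4: 0 positive lit(s) -> Horn
Clause 5: 2 positive lit(s) -> not Horn
Clause 6: 0 positive lit(s) -> Horn
Clause 7: 1 positive lit(s) -> Horn
Clause 8: 2 positive lit(s) -> not Horn
Total Horn clauses = 5.

5


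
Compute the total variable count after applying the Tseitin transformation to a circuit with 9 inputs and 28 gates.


The Tseitin transformation introduces one auxiliary variable per gate.
Total variables = inputs + gates = 9 + 28 = 37.

37


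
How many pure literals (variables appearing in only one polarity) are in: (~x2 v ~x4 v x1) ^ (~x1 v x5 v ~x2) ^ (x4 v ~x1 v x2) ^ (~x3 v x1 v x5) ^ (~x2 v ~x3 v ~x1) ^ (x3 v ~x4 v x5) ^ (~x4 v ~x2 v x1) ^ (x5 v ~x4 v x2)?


A pure literal appears in only one polarity across all clauses.
Pure literals: x5 (positive only).
Count = 1.

1


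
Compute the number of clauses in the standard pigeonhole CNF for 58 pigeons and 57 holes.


The PHP encoding has two parts:
1) At-least-one-hole clauses: 58 (one per pigeon, each with 57 literals).
2) At-most-one-pigeon-per-hole clauses: 57 holes * C(58,2) = 57 * 1653 = 94221.
Total clauses = 58 + 94221 = 94279.

94279


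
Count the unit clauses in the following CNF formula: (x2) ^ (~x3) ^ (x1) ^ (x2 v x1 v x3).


A unit clause contains exactly one literal.
Unit clauses found: (x2), (~x3), (x1).
Count = 3.

3


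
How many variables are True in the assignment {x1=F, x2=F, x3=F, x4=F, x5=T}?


The weight is the number of variables assigned True.
True variables: x5.
Weight = 1.

1


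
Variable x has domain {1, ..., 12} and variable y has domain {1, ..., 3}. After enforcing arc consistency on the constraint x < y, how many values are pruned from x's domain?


For the constraint x < y, x needs a supporting value in y's domain.
x can be at most 2 (one less than y's maximum).
Valid x values from domain: 2 out of 12.
Pruned = 12 - 2 = 10.

10


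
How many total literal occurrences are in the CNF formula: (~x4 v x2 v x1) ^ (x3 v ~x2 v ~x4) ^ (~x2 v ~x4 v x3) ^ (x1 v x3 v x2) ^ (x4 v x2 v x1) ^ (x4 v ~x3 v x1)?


Clause lengths: 3, 3, 3, 3, 3, 3.
Sum = 3 + 3 + 3 + 3 + 3 + 3 = 18.

18


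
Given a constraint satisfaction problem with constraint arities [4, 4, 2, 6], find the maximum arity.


The arities are: 4, 4, 2, 6.
Scan for the maximum value.
Maximum arity = 6.

6


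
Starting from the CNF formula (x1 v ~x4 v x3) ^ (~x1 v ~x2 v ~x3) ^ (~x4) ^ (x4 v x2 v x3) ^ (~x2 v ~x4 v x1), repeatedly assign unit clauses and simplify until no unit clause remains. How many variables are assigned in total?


Unit propagation repeatedly assigns the literal in any unit clause, then simplifies.
Assignments in order: x4 = F.
No further unit clauses remain.
Total variables assigned = 1.

1


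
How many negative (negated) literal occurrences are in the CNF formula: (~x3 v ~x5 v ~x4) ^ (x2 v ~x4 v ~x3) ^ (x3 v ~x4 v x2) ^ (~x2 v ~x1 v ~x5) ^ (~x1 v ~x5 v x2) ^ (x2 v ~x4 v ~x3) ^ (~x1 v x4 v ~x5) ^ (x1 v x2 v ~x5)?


Scan each clause for negated literals.
Clause 1: 3 negative; Clause 2: 2 negative; Clause 3: 1 negative; Clause 4: 3 negative; Clause 5: 2 negative; Clause 6: 2 negative; Clause 7: 2 negative; Clause 8: 1 negative.
Total negative literal occurrences = 16.

16


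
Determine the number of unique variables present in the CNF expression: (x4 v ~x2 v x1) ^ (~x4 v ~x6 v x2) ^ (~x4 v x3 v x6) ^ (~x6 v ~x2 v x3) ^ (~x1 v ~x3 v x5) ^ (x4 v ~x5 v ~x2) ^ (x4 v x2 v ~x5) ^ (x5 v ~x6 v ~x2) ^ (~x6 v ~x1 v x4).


Identify each distinct variable in the formula.
Variables found: x1, x2, x3, x4, x5, x6.
Total distinct variables = 6.

6


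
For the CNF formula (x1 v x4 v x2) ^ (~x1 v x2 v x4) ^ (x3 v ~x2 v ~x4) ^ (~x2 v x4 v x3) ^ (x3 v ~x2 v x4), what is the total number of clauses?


Each group enclosed in parentheses joined by ^ is one clause.
Counting the conjuncts: 5 clauses.

5


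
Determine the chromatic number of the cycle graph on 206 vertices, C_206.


A cycle on an even number of vertices is bipartite: alternate two colors around the cycle.
Since 206 is even, two colors suffice, and at least two are needed because the graph has edges.
Chromatic number = 2.

2


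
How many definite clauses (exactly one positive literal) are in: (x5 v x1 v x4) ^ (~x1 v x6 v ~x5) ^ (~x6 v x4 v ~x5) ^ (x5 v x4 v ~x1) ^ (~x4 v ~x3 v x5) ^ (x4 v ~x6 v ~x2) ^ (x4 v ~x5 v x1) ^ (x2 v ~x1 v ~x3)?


A definite clause has exactly one positive literal.
Clause 1: 3 positive -> not definite
Clause 2: 1 positive -> definite
Clause 3: 1 positive -> definite
Clause 4: 2 positive -> not definite
Clause 5: 1 positive -> definite
Clause 6: 1 positive -> definite
Clause 7: 2 positive -> not definite
Clause 8: 1 positive -> definite
Definite clause count = 5.

5


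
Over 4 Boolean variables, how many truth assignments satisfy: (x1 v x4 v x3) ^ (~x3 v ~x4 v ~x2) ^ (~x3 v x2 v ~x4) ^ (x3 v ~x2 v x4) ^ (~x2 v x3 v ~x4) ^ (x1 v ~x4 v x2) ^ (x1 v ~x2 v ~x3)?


Enumerate all 16 truth assignments over 4 variables.
Test each against every clause.
Satisfying assignments found: 5.

5


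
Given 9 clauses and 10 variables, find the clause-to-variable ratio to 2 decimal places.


Clause-to-variable ratio = clauses / variables.
9 / 10 = 0.9.

0.9


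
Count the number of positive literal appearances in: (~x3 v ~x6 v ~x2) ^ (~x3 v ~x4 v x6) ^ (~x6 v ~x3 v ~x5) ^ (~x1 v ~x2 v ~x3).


Scan each clause for unnegated literals.
Clause 1: 0 positive; Clause 2: 1 positive; Clause 3: 0 positive; Clause 4: 0 positive.
Total positive literal occurrences = 1.

1


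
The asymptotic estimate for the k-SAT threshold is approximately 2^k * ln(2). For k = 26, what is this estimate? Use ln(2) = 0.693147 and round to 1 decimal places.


Using the asymptotic formula: threshold ~ 2^k * ln(2).
2^26 = 67108864.
67108864 * 0.693147 = 46516307.8.

46516307.8


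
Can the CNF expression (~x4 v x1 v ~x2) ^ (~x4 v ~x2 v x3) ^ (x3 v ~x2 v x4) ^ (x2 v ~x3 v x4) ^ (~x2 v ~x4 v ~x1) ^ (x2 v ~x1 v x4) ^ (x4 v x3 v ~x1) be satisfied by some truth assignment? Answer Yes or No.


Check all 16 possible truth assignments.
Number of satisfying assignments found: 7.
The formula is satisfiable.

Yes


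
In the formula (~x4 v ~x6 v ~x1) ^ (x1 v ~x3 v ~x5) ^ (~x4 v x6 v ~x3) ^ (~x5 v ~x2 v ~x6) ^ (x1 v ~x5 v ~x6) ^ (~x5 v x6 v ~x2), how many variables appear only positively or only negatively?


A pure literal appears in only one polarity across all clauses.
Pure literals: x2 (negative only), x3 (negative only), x4 (negative only), x5 (negative only).
Count = 4.

4


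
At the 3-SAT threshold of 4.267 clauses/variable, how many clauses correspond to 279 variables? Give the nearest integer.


The 3-SAT phase transition occurs at approximately 4.267 clauses per variable.
m = 4.267 * 279 = 1190.493.
Rounded to nearest integer: 1190.

1190


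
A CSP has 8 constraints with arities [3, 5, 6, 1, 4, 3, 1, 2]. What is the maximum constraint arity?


The arities are: 3, 5, 6, 1, 4, 3, 1, 2.
Scan for the maximum value.
Maximum arity = 6.

6


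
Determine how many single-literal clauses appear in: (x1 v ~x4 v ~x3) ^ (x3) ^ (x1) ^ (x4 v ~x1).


A unit clause contains exactly one literal.
Unit clauses found: (x3), (x1).
Count = 2.

2


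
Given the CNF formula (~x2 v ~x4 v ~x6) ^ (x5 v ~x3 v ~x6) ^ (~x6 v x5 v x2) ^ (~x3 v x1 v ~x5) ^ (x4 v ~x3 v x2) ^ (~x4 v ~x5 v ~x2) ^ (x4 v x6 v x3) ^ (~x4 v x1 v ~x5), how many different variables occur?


Identify each distinct variable in the formula.
Variables found: x1, x2, x3, x4, x5, x6.
Total distinct variables = 6.

6


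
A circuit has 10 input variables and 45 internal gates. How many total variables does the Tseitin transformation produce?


The Tseitin transformation introduces one auxiliary variable per gate.
Total variables = inputs + gates = 10 + 45 = 55.

55


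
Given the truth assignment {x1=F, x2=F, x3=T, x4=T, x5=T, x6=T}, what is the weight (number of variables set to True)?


The weight is the number of variables assigned True.
True variables: x3, x4, x5, x6.
Weight = 4.

4


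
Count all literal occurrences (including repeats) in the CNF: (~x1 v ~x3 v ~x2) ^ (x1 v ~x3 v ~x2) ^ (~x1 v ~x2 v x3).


Clause lengths: 3, 3, 3.
Sum = 3 + 3 + 3 = 9.

9


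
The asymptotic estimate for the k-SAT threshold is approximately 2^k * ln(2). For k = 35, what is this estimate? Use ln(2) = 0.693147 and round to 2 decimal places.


Using the asymptotic formula: threshold ~ 2^k * ln(2).
2^35 = 34359738368.
34359738368 * 0.693147 = 23816349570.56.

23816349570.56


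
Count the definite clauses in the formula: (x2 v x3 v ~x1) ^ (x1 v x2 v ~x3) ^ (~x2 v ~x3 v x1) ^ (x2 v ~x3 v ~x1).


A definite clause has exactly one positive literal.
Clause 1: 2 positive -> not definite
Clause 2: 2 positive -> not definite
Clause 3: 1 positive -> definite
Clause 4: 1 positive -> definite
Definite clause count = 2.

2


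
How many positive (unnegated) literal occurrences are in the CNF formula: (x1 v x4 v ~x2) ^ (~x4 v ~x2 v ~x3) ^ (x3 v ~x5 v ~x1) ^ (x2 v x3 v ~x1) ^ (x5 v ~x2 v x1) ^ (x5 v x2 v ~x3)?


Scan each clause for unnegated literals.
Clause 1: 2 positive; Clause 2: 0 positive; Clause 3: 1 positive; Clause 4: 2 positive; Clause 5: 2 positive; Clause 6: 2 positive.
Total positive literal occurrences = 9.

9


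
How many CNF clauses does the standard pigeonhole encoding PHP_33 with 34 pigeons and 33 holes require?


The PHP encoding has two parts:
1) At-least-one-hole clauses: 34 (one per pigeon, each with 33 literals).
2) At-most-one-pigeon-per-hole clauses: 33 holes * C(34,2) = 33 * 561 = 18513.
Total clauses = 34 + 18513 = 18547.

18547


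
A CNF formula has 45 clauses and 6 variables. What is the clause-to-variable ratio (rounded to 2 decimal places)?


Clause-to-variable ratio = clauses / variables.
45 / 6 = 7.5.

7.5


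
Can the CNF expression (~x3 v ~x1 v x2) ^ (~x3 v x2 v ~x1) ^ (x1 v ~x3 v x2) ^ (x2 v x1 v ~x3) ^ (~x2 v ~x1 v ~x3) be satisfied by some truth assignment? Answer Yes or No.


Check all 8 possible truth assignments.
Number of satisfying assignments found: 5.
The formula is satisfiable.

Yes


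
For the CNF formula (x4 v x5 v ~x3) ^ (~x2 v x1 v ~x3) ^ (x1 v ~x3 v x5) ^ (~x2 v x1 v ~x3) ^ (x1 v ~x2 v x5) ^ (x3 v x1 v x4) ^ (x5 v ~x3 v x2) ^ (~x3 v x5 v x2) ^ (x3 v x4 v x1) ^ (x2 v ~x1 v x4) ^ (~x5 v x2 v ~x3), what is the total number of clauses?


Each group enclosed in parentheses joined by ^ is one clause.
Counting the conjuncts: 11 clauses.

11


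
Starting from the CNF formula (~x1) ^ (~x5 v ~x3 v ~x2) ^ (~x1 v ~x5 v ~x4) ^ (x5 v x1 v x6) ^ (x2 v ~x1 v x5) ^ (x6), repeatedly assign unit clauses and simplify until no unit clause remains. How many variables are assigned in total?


Unit propagation repeatedly assigns the literal in any unit clause, then simplifies.
Assignments in order: x1 = F, x6 = T.
No further unit clauses remain.
Total variables assigned = 2.

2


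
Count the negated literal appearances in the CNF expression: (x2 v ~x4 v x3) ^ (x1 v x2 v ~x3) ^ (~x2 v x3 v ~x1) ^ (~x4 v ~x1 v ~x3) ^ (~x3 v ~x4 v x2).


Scan each clause for negated literals.
Clause 1: 1 negative; Clause 2: 1 negative; Clause 3: 2 negative; Clause 4: 3 negative; Clause 5: 2 negative.
Total negative literal occurrences = 9.

9


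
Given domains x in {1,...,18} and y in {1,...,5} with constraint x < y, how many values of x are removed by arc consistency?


For the constraint x < y, x needs a supporting value in y's domain.
x can be at most 4 (one less than y's maximum).
Valid x values from domain: 4 out of 18.
Pruned = 18 - 4 = 14.

14


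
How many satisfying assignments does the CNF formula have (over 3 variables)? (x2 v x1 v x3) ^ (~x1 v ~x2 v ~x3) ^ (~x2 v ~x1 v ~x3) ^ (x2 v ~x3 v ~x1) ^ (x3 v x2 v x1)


Enumerate all 8 truth assignments over 3 variables.
Test each against every clause.
Satisfying assignments found: 5.

5


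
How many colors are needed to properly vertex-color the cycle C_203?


An odd cycle cannot be 2-colored: alternating two colors around the cycle returns to the start with a conflict.
Since 203 is odd, three colors are required (and three suffice).
Chromatic number = 3.

3


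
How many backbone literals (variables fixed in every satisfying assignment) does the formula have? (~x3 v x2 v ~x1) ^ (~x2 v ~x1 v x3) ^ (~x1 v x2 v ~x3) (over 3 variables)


Find all satisfying assignments: 6 model(s).
Check which variables have the same value in every model.
No variable is fixed across all models.
Backbone size = 0.

0


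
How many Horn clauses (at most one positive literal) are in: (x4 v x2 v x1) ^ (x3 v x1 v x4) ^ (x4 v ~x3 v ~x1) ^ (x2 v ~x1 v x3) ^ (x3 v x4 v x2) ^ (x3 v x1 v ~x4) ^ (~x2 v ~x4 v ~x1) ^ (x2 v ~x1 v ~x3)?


A Horn clause has at most one positive literal.
Clause 1: 3 positive lit(s) -> not Horn
Clause 2: 3 positive lit(s) -> not Horn
Clause 3: 1 positive lit(s) -> Horn
Clause 4: 2 positive lit(s) -> not Horn
Clause 5: 3 positive lit(s) -> not Horn
Clause 6: 2 positive lit(s) -> not Horn
Clause 7: 0 positive lit(s) -> Horn
Clause 8: 1 positive lit(s) -> Horn
Total Horn clauses = 3.

3


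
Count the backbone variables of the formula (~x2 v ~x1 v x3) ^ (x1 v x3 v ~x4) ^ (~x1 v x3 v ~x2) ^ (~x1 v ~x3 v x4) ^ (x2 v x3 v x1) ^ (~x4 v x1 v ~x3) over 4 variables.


Find all satisfying assignments: 7 model(s).
Check which variables have the same value in every model.
No variable is fixed across all models.
Backbone size = 0.

0


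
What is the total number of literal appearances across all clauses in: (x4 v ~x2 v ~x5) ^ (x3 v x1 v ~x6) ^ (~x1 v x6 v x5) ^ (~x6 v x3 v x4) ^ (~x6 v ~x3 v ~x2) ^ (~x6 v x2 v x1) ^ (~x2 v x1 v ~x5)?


Clause lengths: 3, 3, 3, 3, 3, 3, 3.
Sum = 3 + 3 + 3 + 3 + 3 + 3 + 3 = 21.

21


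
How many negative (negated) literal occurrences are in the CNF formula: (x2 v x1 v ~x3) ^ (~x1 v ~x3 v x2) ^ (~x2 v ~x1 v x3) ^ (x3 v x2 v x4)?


Scan each clause for negated literals.
Clause 1: 1 negative; Clause 2: 2 negative; Clause 3: 2 negative; Clause 4: 0 negative.
Total negative literal occurrences = 5.

5


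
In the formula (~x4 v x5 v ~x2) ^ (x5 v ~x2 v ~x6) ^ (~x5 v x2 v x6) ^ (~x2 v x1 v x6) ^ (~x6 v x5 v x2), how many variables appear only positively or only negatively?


A pure literal appears in only one polarity across all clauses.
Pure literals: x1 (positive only), x4 (negative only).
Count = 2.

2


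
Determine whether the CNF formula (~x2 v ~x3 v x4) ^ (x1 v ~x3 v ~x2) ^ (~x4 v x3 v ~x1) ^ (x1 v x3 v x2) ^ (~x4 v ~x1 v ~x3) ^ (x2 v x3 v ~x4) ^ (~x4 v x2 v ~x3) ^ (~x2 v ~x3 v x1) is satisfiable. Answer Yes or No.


Check all 16 possible truth assignments.
Number of satisfying assignments found: 6.
The formula is satisfiable.

Yes


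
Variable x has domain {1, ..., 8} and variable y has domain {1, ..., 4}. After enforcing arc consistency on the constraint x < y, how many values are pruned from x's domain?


For the constraint x < y, x needs a supporting value in y's domain.
x can be at most 3 (one less than y's maximum).
Valid x values from domain: 3 out of 8.
Pruned = 8 - 3 = 5.

5


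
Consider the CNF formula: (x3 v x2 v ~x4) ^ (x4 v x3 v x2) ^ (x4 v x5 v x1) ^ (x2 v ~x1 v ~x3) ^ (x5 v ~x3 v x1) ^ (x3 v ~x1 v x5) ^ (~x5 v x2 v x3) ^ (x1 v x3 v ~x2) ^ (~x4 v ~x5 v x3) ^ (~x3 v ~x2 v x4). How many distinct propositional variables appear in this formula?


Identify each distinct variable in the formula.
Variables found: x1, x2, x3, x4, x5.
Total distinct variables = 5.

5


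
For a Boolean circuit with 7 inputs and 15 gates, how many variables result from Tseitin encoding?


The Tseitin transformation introduces one auxiliary variable per gate.
Total variables = inputs + gates = 7 + 15 = 22.

22


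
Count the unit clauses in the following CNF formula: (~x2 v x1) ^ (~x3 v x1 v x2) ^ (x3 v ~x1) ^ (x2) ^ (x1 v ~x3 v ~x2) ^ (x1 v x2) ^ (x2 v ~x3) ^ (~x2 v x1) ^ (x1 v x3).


A unit clause contains exactly one literal.
Unit clauses found: (x2).
Count = 1.

1


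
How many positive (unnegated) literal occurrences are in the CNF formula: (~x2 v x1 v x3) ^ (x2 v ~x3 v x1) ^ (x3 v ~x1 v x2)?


Scan each clause for unnegated literals.
Clause 1: 2 positive; Clause 2: 2 positive; Clause 3: 2 positive.
Total positive literal occurrences = 6.

6


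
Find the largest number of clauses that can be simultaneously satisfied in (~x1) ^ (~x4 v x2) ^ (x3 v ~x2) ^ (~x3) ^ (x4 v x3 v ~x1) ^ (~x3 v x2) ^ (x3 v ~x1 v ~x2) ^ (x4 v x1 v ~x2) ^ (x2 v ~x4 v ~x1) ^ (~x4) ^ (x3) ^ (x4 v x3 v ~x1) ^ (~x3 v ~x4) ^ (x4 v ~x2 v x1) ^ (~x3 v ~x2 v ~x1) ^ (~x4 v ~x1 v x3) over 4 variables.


Enumerate all 16 truth assignments.
For each, count how many of the 16 clauses are satisfied.
The formula is not fully satisfiable, so the maximum is below 16.
Maximum simultaneously satisfiable clauses = 15.

15


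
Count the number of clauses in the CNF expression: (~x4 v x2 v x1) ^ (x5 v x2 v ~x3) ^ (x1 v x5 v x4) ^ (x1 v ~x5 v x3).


Each group enclosed in parentheses joined by ^ is one clause.
Counting the conjuncts: 4 clauses.

4


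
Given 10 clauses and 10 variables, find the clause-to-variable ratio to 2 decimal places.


Clause-to-variable ratio = clauses / variables.
10 / 10 = 1.0.

1.0


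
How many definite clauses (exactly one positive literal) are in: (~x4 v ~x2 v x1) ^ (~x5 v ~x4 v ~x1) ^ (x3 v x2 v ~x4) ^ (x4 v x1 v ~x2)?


A definite clause has exactly one positive literal.
Clause 1: 1 positive -> definite
Clause 2: 0 positive -> not definite
Clause 3: 2 positive -> not definite
Clause 4: 2 positive -> not definite
Definite clause count = 1.

1


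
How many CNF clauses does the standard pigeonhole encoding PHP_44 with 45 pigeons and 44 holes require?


The PHP encoding has two parts:
1) At-least-one-hole clauses: 45 (one per pigeon, each with 44 literals).
2) At-most-one-pigeon-per-hole clauses: 44 holes * C(45,2) = 44 * 990 = 43560.
Total clauses = 45 + 43560 = 43605.

43605


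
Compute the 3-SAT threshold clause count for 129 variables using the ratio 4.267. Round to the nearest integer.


The 3-SAT phase transition occurs at approximately 4.267 clauses per variable.
m = 4.267 * 129 = 550.443.
Rounded to nearest integer: 550.

550


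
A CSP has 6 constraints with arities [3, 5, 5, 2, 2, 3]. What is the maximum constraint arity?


The arities are: 3, 5, 5, 2, 2, 3.
Scan for the maximum value.
Maximum arity = 5.

5


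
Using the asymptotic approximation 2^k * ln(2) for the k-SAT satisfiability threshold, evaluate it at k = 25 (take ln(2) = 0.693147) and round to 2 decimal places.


Using the asymptotic formula: threshold ~ 2^k * ln(2).
2^25 = 33554432.
33554432 * 0.693147 = 23258153.88.

23258153.88


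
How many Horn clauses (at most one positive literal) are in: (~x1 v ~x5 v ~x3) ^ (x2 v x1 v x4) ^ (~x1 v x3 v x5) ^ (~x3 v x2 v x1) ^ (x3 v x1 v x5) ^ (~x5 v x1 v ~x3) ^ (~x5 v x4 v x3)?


A Horn clause has at most one positive literal.
Clause 1: 0 positive lit(s) -> Horn
Clause 2: 3 positive lit(s) -> not Horn
Clause 3: 2 positive lit(s) -> not Horn
Clause 4: 2 positive lit(s) -> not Horn
Clause 5: 3 positive lit(s) -> not Horn
Clause 6: 1 positive lit(s) -> Horn
Clause 7: 2 positive lit(s) -> not Horn
Total Horn clauses = 2.

2


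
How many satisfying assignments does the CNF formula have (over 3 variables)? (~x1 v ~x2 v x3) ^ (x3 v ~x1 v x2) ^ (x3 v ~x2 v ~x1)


Enumerate all 8 truth assignments over 3 variables.
Test each against every clause.
Satisfying assignments found: 6.

6


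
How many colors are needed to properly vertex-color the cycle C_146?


A cycle on an even number of vertices is bipartite: alternate two colors around the cycle.
Since 146 is even, two colors suffice, and at least two are needed because the graph has edges.
Chromatic number = 2.

2


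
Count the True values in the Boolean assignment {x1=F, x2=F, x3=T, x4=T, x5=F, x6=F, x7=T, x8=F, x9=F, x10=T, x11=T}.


The weight is the number of variables assigned True.
True variables: x3, x4, x7, x10, x11.
Weight = 5.

5


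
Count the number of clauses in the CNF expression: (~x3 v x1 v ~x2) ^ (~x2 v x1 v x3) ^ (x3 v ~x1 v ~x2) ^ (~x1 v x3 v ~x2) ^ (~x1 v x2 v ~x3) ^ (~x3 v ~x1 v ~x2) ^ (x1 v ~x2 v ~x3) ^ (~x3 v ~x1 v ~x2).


Each group enclosed in parentheses joined by ^ is one clause.
Counting the conjuncts: 8 clauses.

8


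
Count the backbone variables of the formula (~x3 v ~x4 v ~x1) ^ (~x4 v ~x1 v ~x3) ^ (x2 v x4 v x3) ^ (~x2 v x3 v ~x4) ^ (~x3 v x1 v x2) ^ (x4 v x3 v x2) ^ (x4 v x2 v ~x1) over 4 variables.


Find all satisfying assignments: 7 model(s).
Check which variables have the same value in every model.
No variable is fixed across all models.
Backbone size = 0.

0


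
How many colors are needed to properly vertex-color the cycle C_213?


An odd cycle cannot be 2-colored: alternating two colors around the cycle returns to the start with a conflict.
Since 213 is odd, three colors are required (and three suffice).
Chromatic number = 3.

3


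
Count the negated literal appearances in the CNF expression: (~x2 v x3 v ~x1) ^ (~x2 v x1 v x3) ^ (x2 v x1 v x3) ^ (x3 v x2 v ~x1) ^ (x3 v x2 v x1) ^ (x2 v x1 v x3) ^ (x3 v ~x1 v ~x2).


Scan each clause for negated literals.
Clause 1: 2 negative; Clause 2: 1 negative; Clause 3: 0 negative; Clause 4: 1 negative; Clause 5: 0 negative; Clause 6: 0 negative; Clause 7: 2 negative.
Total negative literal occurrences = 6.

6


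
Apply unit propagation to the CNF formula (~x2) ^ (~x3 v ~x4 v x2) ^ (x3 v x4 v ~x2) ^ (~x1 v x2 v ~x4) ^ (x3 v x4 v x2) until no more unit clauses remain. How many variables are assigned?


Unit propagation repeatedly assigns the literal in any unit clause, then simplifies.
Assignments in order: x2 = F.
No further unit clauses remain.
Total variables assigned = 1.

1


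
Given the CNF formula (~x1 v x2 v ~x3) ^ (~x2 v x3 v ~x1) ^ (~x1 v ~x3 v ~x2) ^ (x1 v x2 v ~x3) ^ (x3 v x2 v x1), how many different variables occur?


Identify each distinct variable in the formula.
Variables found: x1, x2, x3.
Total distinct variables = 3.

3


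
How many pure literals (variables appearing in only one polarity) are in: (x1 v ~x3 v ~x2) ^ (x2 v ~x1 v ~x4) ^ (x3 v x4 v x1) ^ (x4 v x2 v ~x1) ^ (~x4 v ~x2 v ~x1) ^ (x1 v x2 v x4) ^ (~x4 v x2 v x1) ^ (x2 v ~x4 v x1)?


A pure literal appears in only one polarity across all clauses.
No pure literals found.
Count = 0.

0


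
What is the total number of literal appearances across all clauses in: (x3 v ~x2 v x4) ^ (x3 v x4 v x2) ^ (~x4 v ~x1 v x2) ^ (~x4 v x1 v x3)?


Clause lengths: 3, 3, 3, 3.
Sum = 3 + 3 + 3 + 3 = 12.

12


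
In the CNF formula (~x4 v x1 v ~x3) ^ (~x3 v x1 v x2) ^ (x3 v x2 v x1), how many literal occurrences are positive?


Scan each clause for unnegated literals.
Clause 1: 1 positive; Clause 2: 2 positive; Clause 3: 3 positive.
Total positive literal occurrences = 6.

6


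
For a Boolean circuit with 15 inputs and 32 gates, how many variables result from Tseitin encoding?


The Tseitin transformation introduces one auxiliary variable per gate.
Total variables = inputs + gates = 15 + 32 = 47.

47


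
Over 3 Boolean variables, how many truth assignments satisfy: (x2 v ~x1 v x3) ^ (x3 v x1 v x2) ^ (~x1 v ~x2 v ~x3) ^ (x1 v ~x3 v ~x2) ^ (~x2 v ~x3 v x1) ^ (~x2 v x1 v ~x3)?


Enumerate all 8 truth assignments over 3 variables.
Test each against every clause.
Satisfying assignments found: 4.

4


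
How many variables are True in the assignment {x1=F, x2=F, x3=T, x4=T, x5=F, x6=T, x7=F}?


The weight is the number of variables assigned True.
True variables: x3, x4, x6.
Weight = 3.

3


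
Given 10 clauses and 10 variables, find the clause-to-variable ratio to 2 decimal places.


Clause-to-variable ratio = clauses / variables.
10 / 10 = 1.0.

1.0


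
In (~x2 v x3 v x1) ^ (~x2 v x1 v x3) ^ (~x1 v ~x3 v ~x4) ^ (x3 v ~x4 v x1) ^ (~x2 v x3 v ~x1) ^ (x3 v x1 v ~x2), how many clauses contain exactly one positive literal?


A definite clause has exactly one positive literal.
Clause 1: 2 positive -> not definite
Clause 2: 2 positive -> not definite
Clause 3: 0 positive -> not definite
Clause 4: 2 positive -> not definite
Clause 5: 1 positive -> definite
Clause 6: 2 positive -> not definite
Definite clause count = 1.

1


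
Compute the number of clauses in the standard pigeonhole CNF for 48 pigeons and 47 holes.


The PHP encoding has two parts:
1) At-least-one-hole clauses: 48 (one per pigeon, each with 47 literals).
2) At-most-one-pigeon-per-hole clauses: 47 holes * C(48,2) = 47 * 1128 = 53016.
Total clauses = 48 + 53016 = 53064.

53064


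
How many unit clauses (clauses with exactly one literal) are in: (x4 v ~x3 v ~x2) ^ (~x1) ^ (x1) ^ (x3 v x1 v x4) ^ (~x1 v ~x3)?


A unit clause contains exactly one literal.
Unit clauses found: (~x1), (x1).
Count = 2.

2


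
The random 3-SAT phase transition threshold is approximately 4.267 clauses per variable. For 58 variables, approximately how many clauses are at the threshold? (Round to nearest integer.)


The 3-SAT phase transition occurs at approximately 4.267 clauses per variable.
m = 4.267 * 58 = 247.486.
Rounded to nearest integer: 247.

247


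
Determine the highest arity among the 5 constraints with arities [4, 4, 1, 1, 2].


The arities are: 4, 4, 1, 1, 2.
Scan for the maximum value.
Maximum arity = 4.

4


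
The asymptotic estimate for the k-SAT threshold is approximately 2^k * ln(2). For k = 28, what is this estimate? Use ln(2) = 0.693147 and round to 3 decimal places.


Using the asymptotic formula: threshold ~ 2^k * ln(2).
2^28 = 268435456.
268435456 * 0.693147 = 186065231.02.

186065231.02


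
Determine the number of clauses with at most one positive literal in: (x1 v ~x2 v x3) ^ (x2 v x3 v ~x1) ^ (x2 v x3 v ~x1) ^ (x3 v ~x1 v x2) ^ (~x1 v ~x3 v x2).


A Horn clause has at most one positive literal.
Clause 1: 2 positive lit(s) -> not Horn
Clause 2: 2 positive lit(s) -> not Horn
Clause 3: 2 positive lit(s) -> not Horn
Clause 4: 2 positive lit(s) -> not Horn
Clause 5: 1 positive lit(s) -> Horn
Total Horn clauses = 1.

1


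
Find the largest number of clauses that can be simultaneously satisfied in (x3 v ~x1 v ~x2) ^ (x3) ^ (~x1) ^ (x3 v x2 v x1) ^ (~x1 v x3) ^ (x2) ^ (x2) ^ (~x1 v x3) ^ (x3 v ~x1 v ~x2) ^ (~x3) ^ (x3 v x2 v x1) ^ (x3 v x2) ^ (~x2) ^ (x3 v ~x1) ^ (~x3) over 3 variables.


Enumerate all 8 truth assignments.
For each, count how many of the 15 clauses are satisfied.
The formula is not fully satisfiable, so the maximum is below 15.
Maximum simultaneously satisfiable clauses = 13.

13


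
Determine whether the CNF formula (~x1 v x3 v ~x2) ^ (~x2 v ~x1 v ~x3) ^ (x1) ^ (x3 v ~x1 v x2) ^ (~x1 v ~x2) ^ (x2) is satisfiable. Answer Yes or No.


Check all 8 possible truth assignments.
Number of satisfying assignments found: 0.
The formula is unsatisfiable.

No


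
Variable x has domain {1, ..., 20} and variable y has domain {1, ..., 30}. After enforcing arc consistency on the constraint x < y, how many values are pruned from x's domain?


For the constraint x < y, x needs a supporting value in y's domain.
x can be at most 29 (one less than y's maximum).
Valid x values from domain: 20 out of 20.
Pruned = 20 - 20 = 0.

0


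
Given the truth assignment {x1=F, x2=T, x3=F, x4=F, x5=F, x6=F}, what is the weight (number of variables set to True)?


The weight is the number of variables assigned True.
True variables: x2.
Weight = 1.

1


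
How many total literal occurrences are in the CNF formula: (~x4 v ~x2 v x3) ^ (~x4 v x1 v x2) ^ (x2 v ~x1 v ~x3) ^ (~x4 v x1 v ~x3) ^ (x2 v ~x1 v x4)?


Clause lengths: 3, 3, 3, 3, 3.
Sum = 3 + 3 + 3 + 3 + 3 = 15.

15


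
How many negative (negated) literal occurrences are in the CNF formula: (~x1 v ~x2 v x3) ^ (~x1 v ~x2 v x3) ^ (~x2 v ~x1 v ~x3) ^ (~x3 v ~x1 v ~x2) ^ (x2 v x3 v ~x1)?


Scan each clause for negated literals.
Clause 1: 2 negative; Clause 2: 2 negative; Clause 3: 3 negative; Clause 4: 3 negative; Clause 5: 1 negative.
Total negative literal occurrences = 11.

11


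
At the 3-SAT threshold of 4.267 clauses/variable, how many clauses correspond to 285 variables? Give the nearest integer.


The 3-SAT phase transition occurs at approximately 4.267 clauses per variable.
m = 4.267 * 285 = 1216.095.
Rounded to nearest integer: 1216.

1216


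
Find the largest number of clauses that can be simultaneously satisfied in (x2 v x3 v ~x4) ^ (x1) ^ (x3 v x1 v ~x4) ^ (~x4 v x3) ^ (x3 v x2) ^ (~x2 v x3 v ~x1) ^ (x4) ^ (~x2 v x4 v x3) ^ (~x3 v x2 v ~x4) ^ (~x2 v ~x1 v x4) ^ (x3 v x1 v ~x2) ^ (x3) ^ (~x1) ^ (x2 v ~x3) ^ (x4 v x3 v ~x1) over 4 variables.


Enumerate all 16 truth assignments.
For each, count how many of the 15 clauses are satisfied.
The formula is not fully satisfiable, so the maximum is below 15.
Maximum simultaneously satisfiable clauses = 14.

14


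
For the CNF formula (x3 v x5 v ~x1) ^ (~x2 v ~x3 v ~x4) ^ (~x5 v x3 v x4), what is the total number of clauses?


Each group enclosed in parentheses joined by ^ is one clause.
Counting the conjuncts: 3 clauses.

3


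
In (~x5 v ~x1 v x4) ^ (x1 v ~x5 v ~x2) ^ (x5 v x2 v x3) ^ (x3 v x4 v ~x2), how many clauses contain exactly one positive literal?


A definite clause has exactly one positive literal.
Clause 1: 1 positive -> definite
Clause 2: 1 positive -> definite
Clause 3: 3 positive -> not definite
Clause 4: 2 positive -> not definite
Definite clause count = 2.

2


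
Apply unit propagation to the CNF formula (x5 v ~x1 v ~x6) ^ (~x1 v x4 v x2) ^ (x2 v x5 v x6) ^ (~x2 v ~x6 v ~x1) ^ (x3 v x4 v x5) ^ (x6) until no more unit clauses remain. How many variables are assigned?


Unit propagation repeatedly assigns the literal in any unit clause, then simplifies.
Assignments in order: x6 = T.
No further unit clauses remain.
Total variables assigned = 1.

1


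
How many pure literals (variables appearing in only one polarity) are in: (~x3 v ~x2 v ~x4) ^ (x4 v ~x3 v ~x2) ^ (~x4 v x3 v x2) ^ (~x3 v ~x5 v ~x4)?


A pure literal appears in only one polarity across all clauses.
Pure literals: x5 (negative only).
Count = 1.

1


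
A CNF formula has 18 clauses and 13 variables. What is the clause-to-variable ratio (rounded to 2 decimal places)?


Clause-to-variable ratio = clauses / variables.
18 / 13 = 1.38.

1.38


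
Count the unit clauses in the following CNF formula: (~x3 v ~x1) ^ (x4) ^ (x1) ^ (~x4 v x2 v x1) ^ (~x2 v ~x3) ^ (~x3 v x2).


A unit clause contains exactly one literal.
Unit clauses found: (x4), (x1).
Count = 2.

2


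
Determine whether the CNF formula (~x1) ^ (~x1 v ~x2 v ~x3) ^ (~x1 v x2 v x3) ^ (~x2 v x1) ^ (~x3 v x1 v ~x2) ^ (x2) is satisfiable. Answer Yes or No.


Check all 8 possible truth assignments.
Number of satisfying assignments found: 0.
The formula is unsatisfiable.

No


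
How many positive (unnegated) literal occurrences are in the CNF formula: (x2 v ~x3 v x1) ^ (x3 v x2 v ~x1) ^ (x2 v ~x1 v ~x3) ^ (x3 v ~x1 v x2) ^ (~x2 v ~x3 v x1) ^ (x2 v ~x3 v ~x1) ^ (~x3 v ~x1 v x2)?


Scan each clause for unnegated literals.
Clause 1: 2 positive; Clause 2: 2 positive; Clause 3: 1 positive; Clause 4: 2 positive; Clause 5: 1 positive; Clause 6: 1 positive; Clause 7: 1 positive.
Total positive literal occurrences = 10.

10


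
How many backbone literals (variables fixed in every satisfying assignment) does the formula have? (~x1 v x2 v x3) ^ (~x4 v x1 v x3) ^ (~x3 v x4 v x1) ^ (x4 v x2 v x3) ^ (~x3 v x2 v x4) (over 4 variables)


Find all satisfying assignments: 8 model(s).
Check which variables have the same value in every model.
No variable is fixed across all models.
Backbone size = 0.

0


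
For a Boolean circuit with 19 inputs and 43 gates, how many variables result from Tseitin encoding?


The Tseitin transformation introduces one auxiliary variable per gate.
Total variables = inputs + gates = 19 + 43 = 62.

62


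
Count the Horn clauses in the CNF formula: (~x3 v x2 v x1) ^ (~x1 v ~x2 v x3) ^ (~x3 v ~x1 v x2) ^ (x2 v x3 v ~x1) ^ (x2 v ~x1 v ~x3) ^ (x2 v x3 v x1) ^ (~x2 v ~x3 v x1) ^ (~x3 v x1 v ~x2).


A Horn clause has at most one positive literal.
Clause 1: 2 positive lit(s) -> not Horn
Clause 2: 1 positive lit(s) -> Horn
Clause 3: 1 positive lit(s) -> Horn
Clause 4: 2 positive lit(s) -> not Horn
Clause 5: 1 positive lit(s) -> Horn
Clause 6: 3 positive lit(s) -> not Horn
Clause 7: 1 positive lit(s) -> Horn
Clause 8: 1 positive lit(s) -> Horn
Total Horn clauses = 5.

5


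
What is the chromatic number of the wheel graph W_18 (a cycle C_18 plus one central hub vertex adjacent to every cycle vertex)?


W_18 consists of the cycle C_18 together with a hub vertex adjacent to every cycle vertex.
The cycle C_18 needs 2 colors (even cycle -> 2).
The hub is adjacent to every cycle vertex, so it must receive a new color distinct from all of them.
Chromatic number = 2 + 1 = 3.

3


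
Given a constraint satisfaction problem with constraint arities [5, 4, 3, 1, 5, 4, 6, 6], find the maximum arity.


The arities are: 5, 4, 3, 1, 5, 4, 6, 6.
Scan for the maximum value.
Maximum arity = 6.

6


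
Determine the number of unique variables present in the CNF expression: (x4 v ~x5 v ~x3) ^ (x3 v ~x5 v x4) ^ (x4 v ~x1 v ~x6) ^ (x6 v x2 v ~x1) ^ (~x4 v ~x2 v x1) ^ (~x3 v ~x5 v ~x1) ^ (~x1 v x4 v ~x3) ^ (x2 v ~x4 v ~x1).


Identify each distinct variable in the formula.
Variables found: x1, x2, x3, x4, x5, x6.
Total distinct variables = 6.

6


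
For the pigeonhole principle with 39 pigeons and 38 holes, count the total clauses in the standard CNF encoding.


The PHP encoding has two parts:
1) At-least-one-hole clauses: 39 (one per pigeon, each with 38 literals).
2) At-most-one-pigeon-per-hole clauses: 38 holes * C(39,2) = 38 * 741 = 28158.
Total clauses = 39 + 28158 = 28197.

28197


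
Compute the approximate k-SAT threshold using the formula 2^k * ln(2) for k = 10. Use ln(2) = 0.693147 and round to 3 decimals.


Using the asymptotic formula: threshold ~ 2^k * ln(2).
2^10 = 1024.
1024 * 0.693147 = 709.783.

709.783


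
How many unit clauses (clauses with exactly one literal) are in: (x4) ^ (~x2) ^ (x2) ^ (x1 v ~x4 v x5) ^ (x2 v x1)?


A unit clause contains exactly one literal.
Unit clauses found: (x4), (~x2), (x2).
Count = 3.

3


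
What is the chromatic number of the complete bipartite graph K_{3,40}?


K_{3,40} is bipartite by definition: the two parts are independent sets, with every edge crossing between them.
Color all vertices in one part with color 1 and all vertices in the other part with color 2.
Since the graph has at least one edge, one color does not suffice.
Chromatic number = 2.

2


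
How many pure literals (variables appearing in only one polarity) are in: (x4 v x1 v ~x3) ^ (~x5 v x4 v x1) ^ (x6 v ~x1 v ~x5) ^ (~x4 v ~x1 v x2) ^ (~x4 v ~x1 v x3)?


A pure literal appears in only one polarity across all clauses.
Pure literals: x2 (positive only), x5 (negative only), x6 (positive only).
Count = 3.

3


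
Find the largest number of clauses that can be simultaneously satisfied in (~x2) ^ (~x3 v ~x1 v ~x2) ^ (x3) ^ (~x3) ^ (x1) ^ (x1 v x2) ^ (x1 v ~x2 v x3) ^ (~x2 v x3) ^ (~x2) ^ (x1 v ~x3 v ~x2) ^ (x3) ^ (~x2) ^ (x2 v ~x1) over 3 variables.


Enumerate all 8 truth assignments.
For each, count how many of the 13 clauses are satisfied.
The formula is not fully satisfiable, so the maximum is below 13.
Maximum simultaneously satisfiable clauses = 11.

11


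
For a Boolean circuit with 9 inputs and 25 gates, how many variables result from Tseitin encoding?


The Tseitin transformation introduces one auxiliary variable per gate.
Total variables = inputs + gates = 9 + 25 = 34.

34


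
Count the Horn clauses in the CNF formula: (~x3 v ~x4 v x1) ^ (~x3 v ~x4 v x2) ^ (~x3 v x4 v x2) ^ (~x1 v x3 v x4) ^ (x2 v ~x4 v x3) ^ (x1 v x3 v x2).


A Horn clause has at most one positive literal.
Clause 1: 1 positive lit(s) -> Horn
Clause 2: 1 positive lit(s) -> Horn
Clause 3: 2 positive lit(s) -> not Horn
Clause 4: 2 positive lit(s) -> not Horn
Clause 5: 2 positive lit(s) -> not Horn
Clause 6: 3 positive lit(s) -> not Horn
Total Horn clauses = 2.

2


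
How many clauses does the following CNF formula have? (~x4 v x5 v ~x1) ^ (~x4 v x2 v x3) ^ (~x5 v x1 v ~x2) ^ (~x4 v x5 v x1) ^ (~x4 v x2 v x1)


Each group enclosed in parentheses joined by ^ is one clause.
Counting the conjuncts: 5 clauses.

5
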